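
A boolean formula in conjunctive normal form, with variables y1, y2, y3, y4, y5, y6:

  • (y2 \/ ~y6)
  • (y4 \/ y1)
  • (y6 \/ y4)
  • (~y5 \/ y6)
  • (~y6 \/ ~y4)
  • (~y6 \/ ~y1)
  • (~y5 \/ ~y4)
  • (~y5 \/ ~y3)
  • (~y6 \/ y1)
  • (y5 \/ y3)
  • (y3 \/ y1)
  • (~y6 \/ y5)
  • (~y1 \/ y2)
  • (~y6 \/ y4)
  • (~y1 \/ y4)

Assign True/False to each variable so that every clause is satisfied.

Set y1 = False and propagate.
  then y4 is forced to True.
  then y6 is forced to False.
  then y5 is forced to False.
  then y3 is forced to True.
y2 is now unconstrained; take y2 = False.
Every clause has at least one true literal under this assignment.
Check each clause:
  1. (y2 \/ ~y6) — ~y6 is true.
  2. (y4 \/ y1) — y4 is true.
  3. (y6 \/ y4) — y4 is true.
  4. (y6 \/ ~y5) — ~y5 is true.
  5. (~y6 \/ ~y4) — ~y6 is true.
  6. (~y6 \/ ~y1) — ~y6 is true.
  7. (~y4 \/ ~y5) — ~y5 is true.
  8. (~y3 \/ ~y5) — ~y5 is true.
  9. (y1 \/ ~y6) — ~y6 is true.
  10. (y3 \/ y5) — y3 is true.
  11. (y1 \/ y3) — y3 is true.
  12. (y5 \/ ~y6) — ~y6 is true.
  13. (~y1 \/ y2) — ~y1 is true.
  14. (~y6 \/ y4) — ~y6 is true.
  15. (~y1 \/ y4) — y4 is true.

y1=False  y2=False  y3=True  y4=True  y5=False  y6=False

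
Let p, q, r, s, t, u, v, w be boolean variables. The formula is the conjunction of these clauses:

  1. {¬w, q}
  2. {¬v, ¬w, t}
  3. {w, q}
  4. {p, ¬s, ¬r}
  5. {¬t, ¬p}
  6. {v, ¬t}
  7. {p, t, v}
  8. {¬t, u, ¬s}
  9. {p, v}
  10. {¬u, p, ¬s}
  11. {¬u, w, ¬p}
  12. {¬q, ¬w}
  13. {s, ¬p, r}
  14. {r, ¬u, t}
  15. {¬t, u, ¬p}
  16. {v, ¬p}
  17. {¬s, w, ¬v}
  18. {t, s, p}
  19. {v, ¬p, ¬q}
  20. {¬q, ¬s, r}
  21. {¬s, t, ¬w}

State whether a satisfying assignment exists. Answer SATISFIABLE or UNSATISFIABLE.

Set p = False and propagate.
  then v is forced to True.
For the remaining variables, q = True, r = True, s = False, t = True, u = True, w = False works.
So p=False, q=True, r=True, s=False, t=True, u=True, v=True, w=False is a satisfying assignment.

SATISFIABLE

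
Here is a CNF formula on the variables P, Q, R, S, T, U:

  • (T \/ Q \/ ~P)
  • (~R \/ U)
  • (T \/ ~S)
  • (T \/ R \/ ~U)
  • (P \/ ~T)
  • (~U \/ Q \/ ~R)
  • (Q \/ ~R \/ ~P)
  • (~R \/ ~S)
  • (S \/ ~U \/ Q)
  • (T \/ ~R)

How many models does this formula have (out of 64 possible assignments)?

11

Case analysis on R and T:
  R=T, T=T: remaining (P,Q,S,U) ∈ {(T,T,F,T)} — 1.
  R=T, T=F: a clause becomes empty — 0.
  R=F, T=T: 7 of the 16 assignments to (P,Q,S,U) work.
  R=F, T=F: remaining (P,Q,S,U) ∈ {(F,F,F,F); (F,T,F,F); (T,T,F,F)} — 3.
Total: 1 + 0 + 7 + 3 = 11.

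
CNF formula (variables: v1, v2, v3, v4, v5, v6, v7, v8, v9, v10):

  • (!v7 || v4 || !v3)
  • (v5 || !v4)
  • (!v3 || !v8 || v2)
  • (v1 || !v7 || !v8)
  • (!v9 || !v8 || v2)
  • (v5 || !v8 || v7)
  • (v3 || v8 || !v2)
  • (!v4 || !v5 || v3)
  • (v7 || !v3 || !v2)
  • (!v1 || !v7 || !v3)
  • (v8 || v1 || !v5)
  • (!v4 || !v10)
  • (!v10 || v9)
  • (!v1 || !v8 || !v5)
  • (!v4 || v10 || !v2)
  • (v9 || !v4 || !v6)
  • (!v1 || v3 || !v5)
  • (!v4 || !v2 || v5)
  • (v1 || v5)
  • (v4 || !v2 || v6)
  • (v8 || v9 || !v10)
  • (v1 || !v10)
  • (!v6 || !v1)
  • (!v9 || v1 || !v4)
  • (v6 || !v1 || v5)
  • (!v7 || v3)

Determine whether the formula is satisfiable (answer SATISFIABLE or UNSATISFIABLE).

SATISFIABLE

Try v1 = True.
  then v6 is forced to False.
  then v5 is forced to True.
  then v8 is forced to False.
  then v3 is forced to True.
  then v7 is forced to False.
  then v2 is forced to False.
For the remaining variables, v4 = True, v9 = False, v10 = False works.
Every clause has at least one true literal under this assignment.
So v1=1, v2=0, v3=1, v4=1, v5=1, v6=0, v7=0, v8=0, v9=0, v10=0 is a satisfying assignment.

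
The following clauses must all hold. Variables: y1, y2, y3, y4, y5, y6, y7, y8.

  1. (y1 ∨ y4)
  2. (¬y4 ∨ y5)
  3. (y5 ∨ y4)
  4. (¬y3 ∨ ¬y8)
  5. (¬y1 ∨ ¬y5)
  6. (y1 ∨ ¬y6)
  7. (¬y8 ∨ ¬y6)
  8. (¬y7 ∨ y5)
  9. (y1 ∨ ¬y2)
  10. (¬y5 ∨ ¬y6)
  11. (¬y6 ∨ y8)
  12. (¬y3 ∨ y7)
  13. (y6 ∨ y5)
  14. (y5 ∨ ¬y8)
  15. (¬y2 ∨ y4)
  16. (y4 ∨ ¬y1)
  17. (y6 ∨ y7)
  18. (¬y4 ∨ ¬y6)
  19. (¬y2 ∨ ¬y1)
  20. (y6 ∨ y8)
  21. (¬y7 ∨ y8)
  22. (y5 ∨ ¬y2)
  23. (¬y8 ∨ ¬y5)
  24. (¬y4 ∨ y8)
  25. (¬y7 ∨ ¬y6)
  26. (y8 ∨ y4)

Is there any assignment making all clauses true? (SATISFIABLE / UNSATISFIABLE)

UNSATISFIABLE

y5 = True:
  propagation gives y1=False, y4=True, y6=False, y2=False; an empty clause results — contradiction.
y5 = False:
  propagation gives y4=False; an empty clause results — contradiction.
Every branch closes, so no satisfying assignment exists.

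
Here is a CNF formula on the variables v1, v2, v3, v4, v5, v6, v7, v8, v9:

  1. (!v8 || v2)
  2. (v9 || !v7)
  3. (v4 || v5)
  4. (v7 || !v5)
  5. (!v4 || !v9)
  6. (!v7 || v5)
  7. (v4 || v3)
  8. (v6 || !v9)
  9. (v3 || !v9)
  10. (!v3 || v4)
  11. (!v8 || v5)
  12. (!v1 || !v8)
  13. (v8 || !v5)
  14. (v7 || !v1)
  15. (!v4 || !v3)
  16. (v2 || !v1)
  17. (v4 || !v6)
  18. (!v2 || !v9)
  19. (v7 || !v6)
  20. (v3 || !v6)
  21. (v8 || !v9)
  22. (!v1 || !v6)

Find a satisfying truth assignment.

v1=F, v2=T, v3=F, v4=T, v5=F, v6=F, v7=F, v8=F, v9=F

Check each clause:
  1. (v2 || !v8) — !v8 is true.
  2. (v9 || !v7) — !v7 is true.
  3. (v4 || v5) — v4 is true.
  4. (!v5 || v7) — !v5 is true.
  5. (!v9 || !v4) — !v9 is true.
  6. (v5 || !v7) — !v7 is true.
  7. (v4 || v3) — v4 is true.
  8. (v6 || !v9) — !v9 is true.
  9. (v3 || !v9) — !v9 is true.
  10. (v4 || !v3) — v4 is true.
  11. (!v8 || v5) — !v8 is true.
  12. (!v1 || !v8) — !v8 is true.
  13. (v8 || !v5) — !v5 is true.
  14. (v7 || !v1) — !v1 is true.
  15. (!v4 || !v3) — !v3 is true.
  16. (!v1 || v2) — v2 is true.
  17. (!v6 || v4) — !v6 is true.
  18. (!v9 || !v2) — !v9 is true.
  19. (!v6 || v7) — !v6 is true.
  20. (!v6 || v3) — !v6 is true.
  21. (v8 || !v9) — !v9 is true.
  22. (!v6 || !v1) — !v6 is true.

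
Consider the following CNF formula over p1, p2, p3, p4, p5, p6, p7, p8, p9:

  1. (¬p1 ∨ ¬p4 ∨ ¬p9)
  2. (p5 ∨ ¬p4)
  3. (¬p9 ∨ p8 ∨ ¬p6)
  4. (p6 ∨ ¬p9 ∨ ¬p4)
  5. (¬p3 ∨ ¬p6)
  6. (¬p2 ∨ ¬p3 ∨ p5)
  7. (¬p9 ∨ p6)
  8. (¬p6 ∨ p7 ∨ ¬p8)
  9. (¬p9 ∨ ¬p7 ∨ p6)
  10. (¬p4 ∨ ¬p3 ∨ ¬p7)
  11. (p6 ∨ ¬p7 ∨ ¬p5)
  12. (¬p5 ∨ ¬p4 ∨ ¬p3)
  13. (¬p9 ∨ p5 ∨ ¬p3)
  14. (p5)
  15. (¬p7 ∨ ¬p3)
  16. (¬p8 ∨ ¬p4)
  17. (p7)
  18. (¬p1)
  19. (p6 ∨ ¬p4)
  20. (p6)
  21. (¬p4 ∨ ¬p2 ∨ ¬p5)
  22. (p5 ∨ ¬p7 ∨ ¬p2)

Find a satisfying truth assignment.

Unit propagation: (p5) forces p5 = True.
Unit propagation: (p7) forces p7 = True.
Unit propagation: (p6) forces p6 = True.
(¬p3) is a unit clause, so p3 = False.
Unit propagation: (¬p1) forces p1 = False.
Pure literal: p2 appears only negated; assign p2 = False.
p4 occurs only negated in the remaining clauses — set p4 = False.
Branch on p8: take p8 = False.
  then p9 is forced to False.
Check each clause:
  1. (¬p1 ∨ ¬p4 ∨ ¬p9) — ¬p4 is true.
  2. (¬p4 ∨ p5) — ¬p4 is true.
  3. (p8 ∨ ¬p9 ∨ ¬p6) — ¬p9 is true.
  4. (¬p4 ∨ ¬p9 ∨ p6) — ¬p4 is true.
  5. (¬p6 ∨ ¬p3) — ¬p3 is true.
  6. (¬p2 ∨ ¬p3 ∨ p5) — ¬p3 is true.
  7. (p6 ∨ ¬p9) — p6 is true.
  8. (¬p8 ∨ ¬p6 ∨ p7) — ¬p8 is true.
  9. (¬p7 ∨ p6 ∨ ¬p9) — p6 is true.
  10. (¬p3 ∨ ¬p7 ∨ ¬p4) — ¬p4 is true.
  11. (¬p5 ∨ ¬p7 ∨ p6) — p6 is true.
  12. (¬p4 ∨ ¬p3 ∨ ¬p5) — ¬p4 is true.
  13. (¬p9 ∨ ¬p3 ∨ p5) — ¬p3 is true.
  14. (p5) — p5 is true.
  15. (¬p7 ∨ ¬p3) — ¬p3 is true.
  16. (¬p8 ∨ ¬p4) — ¬p8 is true.
  17. (p7) — p7 is true.
  18. (¬p1) — ¬p1 is true.
  19. (¬p4 ∨ p6) — ¬p4 is true.
  20. (p6) — p6 is true.
  21. (¬p2 ∨ ¬p4 ∨ ¬p5) — ¬p4 is true.
  22. (¬p7 ∨ ¬p2 ∨ p5) — p5 is true.

p1 = False  p2 = False  p3 = False  p4 = False  p5 = True  p6 = True  p7 = True  p8 = False  p9 = False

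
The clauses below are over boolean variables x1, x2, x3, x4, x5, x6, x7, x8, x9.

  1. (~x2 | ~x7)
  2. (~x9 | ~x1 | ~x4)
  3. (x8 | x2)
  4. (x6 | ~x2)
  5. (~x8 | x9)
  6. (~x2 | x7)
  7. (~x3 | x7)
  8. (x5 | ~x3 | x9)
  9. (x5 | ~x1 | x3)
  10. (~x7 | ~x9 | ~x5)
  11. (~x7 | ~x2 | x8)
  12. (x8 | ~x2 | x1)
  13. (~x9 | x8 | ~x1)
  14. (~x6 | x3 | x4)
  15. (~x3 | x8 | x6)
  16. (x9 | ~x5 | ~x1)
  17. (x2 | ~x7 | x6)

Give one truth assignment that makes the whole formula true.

x1=False, x2=False, x3=False, x4=True, x5=False, x6=False, x7=False, x8=True, x9=True

Check each clause:
  1. (~x7 | ~x2) — ~x7 is true.
  2. (~x1 | ~x4 | ~x9) — ~x1 is true.
  3. (x2 | x8) — x8 is true.
  4. (x6 | ~x2) — ~x2 is true.
  5. (~x8 | x9) — x9 is true.
  6. (~x2 | x7) — ~x2 is true.
  7. (x7 | ~x3) — ~x3 is true.
  8. (x9 | x5 | ~x3) — x9 is true.
  9. (x3 | x5 | ~x1) — ~x1 is true.
  10. (~x7 | ~x9 | ~x5) — ~x7 is true.
  11. (~x7 | ~x2 | x8) — x8 is true.
  12. (x1 | x8 | ~x2) — x8 is true.
  13. (~x9 | x8 | ~x1) — x8 is true.
  14. (x3 | x4 | ~x6) — ~x6 is true.
  15. (x6 | ~x3 | x8) — x8 is true.
  16. (~x1 | x9 | ~x5) — x9 is true.
  17. (~x7 | x2 | x6) — ~x7 is true.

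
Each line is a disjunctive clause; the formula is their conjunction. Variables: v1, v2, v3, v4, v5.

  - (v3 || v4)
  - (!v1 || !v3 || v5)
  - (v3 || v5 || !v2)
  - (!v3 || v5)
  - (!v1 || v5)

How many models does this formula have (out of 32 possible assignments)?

Case analysis on v3 and v5:
  v3=T, v5=T: v1, v2, v4 free → 2^3 = 8.
  v3=T, v5=F: a clause becomes empty — 0.
  v3=F, v5=T: remaining (v1,v2,v4) ∈ {(F,F,T); (F,T,T); (T,F,T); (T,T,T)} — 4.
  v3=F, v5=F: remaining (v1,v2,v4) ∈ {(F,F,T)} — 1.
Total: 8 + 0 + 4 + 1 = 13.

13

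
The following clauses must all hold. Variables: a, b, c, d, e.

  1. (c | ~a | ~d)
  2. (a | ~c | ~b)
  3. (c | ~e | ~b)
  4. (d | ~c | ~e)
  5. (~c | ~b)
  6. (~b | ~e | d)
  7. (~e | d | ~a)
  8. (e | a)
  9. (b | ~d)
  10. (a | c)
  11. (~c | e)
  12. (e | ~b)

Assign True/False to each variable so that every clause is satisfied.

a = T  b = F  c = F  d = F  e = F

Check each clause:
  1. (~a | c | ~d) — ~d is true.
  2. (a | ~b | ~c) — a is true.
  3. (c | ~e | ~b) — ~e is true.
  4. (~e | d | ~c) — ~e is true.
  5. (~c | ~b) — ~c is true.
  6. (~b | ~e | d) — ~e is true.
  7. (~a | d | ~e) — ~e is true.
  8. (a | e) — a is true.
  9. (~d | b) — ~d is true.
  10. (a | c) — a is true.
  11. (e | ~c) — ~c is true.
  12. (~b | e) — ~b is true.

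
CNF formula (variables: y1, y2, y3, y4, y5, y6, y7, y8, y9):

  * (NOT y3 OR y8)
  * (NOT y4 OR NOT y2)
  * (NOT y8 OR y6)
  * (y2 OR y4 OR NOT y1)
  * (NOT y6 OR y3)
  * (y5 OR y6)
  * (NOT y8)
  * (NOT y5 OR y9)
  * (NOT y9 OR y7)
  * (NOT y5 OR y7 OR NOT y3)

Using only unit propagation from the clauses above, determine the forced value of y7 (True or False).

(NOT y8) is a unit clause: y8 = False.
In (y8 OR NOT y3), y8 is now false; NOT y3 must hold, so y3 = False.
(y3 OR NOT y6) with y3 = False leaves only NOT y6, so y6 = False.
(y6 OR y5) with y6 = False leaves only y5, so y5 = True.
From (NOT y5 OR y9) and y5 = True: y9 = True.
From (NOT y9 OR y7) and y9 = True: y7 = True.

True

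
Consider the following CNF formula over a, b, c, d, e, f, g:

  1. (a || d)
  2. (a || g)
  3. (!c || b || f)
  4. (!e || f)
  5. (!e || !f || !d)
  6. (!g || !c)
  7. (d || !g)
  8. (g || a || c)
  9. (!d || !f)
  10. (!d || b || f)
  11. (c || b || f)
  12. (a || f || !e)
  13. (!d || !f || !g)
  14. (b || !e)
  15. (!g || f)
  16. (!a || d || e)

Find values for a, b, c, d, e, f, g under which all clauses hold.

a=True, b=True, c=False, d=True, e=False, f=False, g=False

Pure literal: b appears only positively; assign b = True.
Set a = True and propagate.
Branch on c: take c = False.
For the remaining variables, d = True, e = False, f = False, g = False works.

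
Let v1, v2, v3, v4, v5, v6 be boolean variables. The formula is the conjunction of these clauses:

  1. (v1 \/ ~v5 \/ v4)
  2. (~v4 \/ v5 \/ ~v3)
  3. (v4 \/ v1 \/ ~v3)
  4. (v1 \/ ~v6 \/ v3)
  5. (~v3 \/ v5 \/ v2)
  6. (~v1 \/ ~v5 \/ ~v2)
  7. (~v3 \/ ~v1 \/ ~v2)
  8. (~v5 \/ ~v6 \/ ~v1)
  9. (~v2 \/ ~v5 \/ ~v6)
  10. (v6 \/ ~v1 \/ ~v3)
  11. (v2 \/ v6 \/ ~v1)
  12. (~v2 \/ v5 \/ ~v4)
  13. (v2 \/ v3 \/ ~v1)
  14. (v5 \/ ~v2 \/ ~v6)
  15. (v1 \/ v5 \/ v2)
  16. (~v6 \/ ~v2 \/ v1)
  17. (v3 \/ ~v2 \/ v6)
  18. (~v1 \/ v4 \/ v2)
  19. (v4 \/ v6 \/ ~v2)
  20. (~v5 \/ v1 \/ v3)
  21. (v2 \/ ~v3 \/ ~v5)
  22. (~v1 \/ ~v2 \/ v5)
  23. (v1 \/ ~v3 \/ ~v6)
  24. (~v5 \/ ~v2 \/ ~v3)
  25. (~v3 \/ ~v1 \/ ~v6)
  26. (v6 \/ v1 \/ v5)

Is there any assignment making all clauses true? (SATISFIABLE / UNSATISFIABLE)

UNSATISFIABLE

v1 = True:
  v2 = True:
    propagation gives v5=False; an empty clause results — contradiction.
  v2 = False:
    propagation gives v6=True, v5=False, v3=False; an empty clause results — contradiction.
v1 = False:
  v5 = True:
    propagation gives v4=True, v3=True, v2=True; an empty clause results — contradiction.
  v5 = False:
    propagation gives v2=True, v4=False, v3=False, v6=False; an empty clause results — contradiction.
Every branch closes, so no satisfying assignment exists.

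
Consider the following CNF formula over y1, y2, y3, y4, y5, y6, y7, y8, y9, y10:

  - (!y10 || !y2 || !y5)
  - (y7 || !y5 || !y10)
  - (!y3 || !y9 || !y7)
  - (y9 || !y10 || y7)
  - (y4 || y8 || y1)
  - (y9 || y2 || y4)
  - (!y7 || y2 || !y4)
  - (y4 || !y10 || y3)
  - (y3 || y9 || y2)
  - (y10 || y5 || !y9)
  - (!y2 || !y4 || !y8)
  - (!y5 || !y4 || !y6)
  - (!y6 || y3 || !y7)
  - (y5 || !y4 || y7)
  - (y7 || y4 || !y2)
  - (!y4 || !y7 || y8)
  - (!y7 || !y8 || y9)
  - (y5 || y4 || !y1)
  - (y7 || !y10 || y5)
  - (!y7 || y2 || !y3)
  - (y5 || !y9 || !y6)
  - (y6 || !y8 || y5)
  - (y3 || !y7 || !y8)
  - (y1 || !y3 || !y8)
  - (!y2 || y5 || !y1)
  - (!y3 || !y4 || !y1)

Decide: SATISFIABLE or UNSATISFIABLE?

Set y1 = False and propagate.
Try y2 = False.
The remaining clauses are satisfied by y3 = False, y4 = False, y5 = True, y6 = True, y7 = False, y8 = True, y9 = True, y10 = False.
So y1 = False  y2 = False  y3 = False  y4 = False  y5 = True  y6 = True  y7 = False  y8 = True  y9 = True  y10 = False is a satisfying assignment.

SATISFIABLE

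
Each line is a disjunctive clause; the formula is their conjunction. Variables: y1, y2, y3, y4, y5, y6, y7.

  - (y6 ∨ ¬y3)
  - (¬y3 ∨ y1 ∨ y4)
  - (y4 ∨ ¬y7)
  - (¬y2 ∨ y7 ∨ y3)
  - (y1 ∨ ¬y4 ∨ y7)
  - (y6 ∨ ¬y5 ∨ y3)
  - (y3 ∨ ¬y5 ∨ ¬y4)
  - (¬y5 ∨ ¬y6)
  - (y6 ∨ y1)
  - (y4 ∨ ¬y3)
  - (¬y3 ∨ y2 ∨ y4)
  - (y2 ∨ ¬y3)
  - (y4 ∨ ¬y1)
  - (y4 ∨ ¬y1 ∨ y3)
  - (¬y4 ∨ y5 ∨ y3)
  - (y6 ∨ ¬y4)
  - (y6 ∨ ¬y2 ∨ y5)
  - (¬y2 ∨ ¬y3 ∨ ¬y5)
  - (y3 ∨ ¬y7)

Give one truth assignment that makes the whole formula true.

y1=1, y2=1, y3=1, y4=1, y5=0, y6=1, y7=1

Check each clause:
  1. (¬y3 ∨ y6) — y6 is true.
  2. (¬y3 ∨ y1 ∨ y4) — y1 is true.
  3. (y4 ∨ ¬y7) — y4 is true.
  4. (y3 ∨ ¬y2 ∨ y7) — y3 is true.
  5. (y1 ∨ ¬y4 ∨ y7) — y1 is true.
  6. (y3 ∨ ¬y5 ∨ y6) — y3 is true.
  7. (y3 ∨ ¬y5 ∨ ¬y4) — y3 is true.
  8. (¬y5 ∨ ¬y6) — ¬y5 is true.
  9. (y6 ∨ y1) — y1 is true.
  10. (¬y3 ∨ y4) — y4 is true.
  11. (y4 ∨ y2 ∨ ¬y3) — y2 is true.
  12. (¬y3 ∨ y2) — y2 is true.
  13. (¬y1 ∨ y4) — y4 is true.
  14. (y4 ∨ ¬y1 ∨ y3) — y3 is true.
  15. (y3 ∨ y5 ∨ ¬y4) — y3 is true.
  16. (y6 ∨ ¬y4) — y6 is true.
  17. (y6 ∨ y5 ∨ ¬y2) — y6 is true.
  18. (¬y2 ∨ ¬y3 ∨ ¬y5) — ¬y5 is true.
  19. (¬y7 ∨ y3) — y3 is true.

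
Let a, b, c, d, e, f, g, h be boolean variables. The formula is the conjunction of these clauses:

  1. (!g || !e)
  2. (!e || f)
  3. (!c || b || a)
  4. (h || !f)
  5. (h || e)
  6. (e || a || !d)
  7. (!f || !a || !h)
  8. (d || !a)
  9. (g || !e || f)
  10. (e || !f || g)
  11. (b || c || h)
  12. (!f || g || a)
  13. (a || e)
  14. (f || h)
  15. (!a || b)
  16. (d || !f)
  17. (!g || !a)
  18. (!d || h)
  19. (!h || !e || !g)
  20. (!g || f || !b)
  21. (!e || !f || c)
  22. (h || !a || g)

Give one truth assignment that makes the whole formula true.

a = True, b = True, c = False, d = True, e = False, f = False, g = False, h = True

Branch on a: take a = True.
  then d is forced to True.
  then b is forced to True.
  then g is forced to False.
  then h is forced to True.
  then f is forced to False.
  then e is forced to False.
c is now unconstrained; take c = False.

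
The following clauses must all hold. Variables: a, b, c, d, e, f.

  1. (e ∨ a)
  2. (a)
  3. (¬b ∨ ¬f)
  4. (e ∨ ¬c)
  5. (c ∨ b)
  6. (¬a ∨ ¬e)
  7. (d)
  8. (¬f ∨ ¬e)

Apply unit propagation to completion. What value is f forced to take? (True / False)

False

(a) stands alone — a = True.
In (¬a ∨ ¬e), ¬a is now false; ¬e must hold, so e = False.
(e ∨ ¬c) with e = False leaves only ¬c, so c = False.
(c ∨ b): since c = False, the clause reduces to (b). b = True.
(¬b ∨ ¬f) with b = True leaves only ¬f, so f = False.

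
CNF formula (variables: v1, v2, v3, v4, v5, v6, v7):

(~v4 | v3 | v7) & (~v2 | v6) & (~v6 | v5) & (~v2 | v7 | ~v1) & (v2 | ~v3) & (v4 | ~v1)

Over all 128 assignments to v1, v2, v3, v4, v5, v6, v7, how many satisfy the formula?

21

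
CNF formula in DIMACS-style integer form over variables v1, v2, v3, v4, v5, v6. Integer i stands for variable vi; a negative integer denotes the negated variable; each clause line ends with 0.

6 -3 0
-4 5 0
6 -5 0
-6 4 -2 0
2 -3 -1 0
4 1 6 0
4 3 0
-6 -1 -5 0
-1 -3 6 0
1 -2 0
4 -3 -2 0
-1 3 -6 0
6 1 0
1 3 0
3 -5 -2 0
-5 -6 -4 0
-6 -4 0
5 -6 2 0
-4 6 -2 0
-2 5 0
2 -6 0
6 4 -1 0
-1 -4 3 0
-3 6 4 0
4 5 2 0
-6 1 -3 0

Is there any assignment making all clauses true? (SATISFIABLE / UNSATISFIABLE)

UNSATISFIABLE

v6 = True:
  propagation gives v4=False, v2=False; an empty clause results — contradiction.
v6 = False:
  propagation gives v3=False, v5=False, v4=False; an empty clause results — contradiction.
Every branch closes, so no satisfying assignment exists.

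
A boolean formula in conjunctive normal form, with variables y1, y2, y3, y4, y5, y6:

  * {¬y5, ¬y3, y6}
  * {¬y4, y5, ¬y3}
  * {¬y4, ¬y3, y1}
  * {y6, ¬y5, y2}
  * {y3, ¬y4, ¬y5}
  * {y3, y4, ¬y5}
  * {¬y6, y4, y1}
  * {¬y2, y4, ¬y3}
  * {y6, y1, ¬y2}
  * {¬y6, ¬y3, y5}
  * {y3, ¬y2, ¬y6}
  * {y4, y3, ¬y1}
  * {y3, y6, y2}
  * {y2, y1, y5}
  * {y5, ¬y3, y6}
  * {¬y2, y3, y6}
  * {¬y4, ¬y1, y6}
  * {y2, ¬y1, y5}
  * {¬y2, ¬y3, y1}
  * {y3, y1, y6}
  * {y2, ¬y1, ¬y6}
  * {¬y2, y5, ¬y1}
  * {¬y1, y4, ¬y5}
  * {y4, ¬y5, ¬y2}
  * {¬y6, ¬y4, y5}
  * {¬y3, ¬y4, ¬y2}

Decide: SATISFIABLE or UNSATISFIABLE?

UNSATISFIABLE

y3 = True:
  y5 = True:
    y4 = True:
      propagation gives y1=True, y2=True; contradiction.
    y4 = False:
      propagation gives y1=True; contradiction.
  y5 = False:
    propagation gives y4=False, y2=False, y6=False; an empty clause results — contradiction.
y3 = False:
  y1 = True:
    propagation gives y4=True, y5=False, y6=True; an empty clause results — contradiction.
  y1 = False:
    propagation gives y6=True, y4=True, y5=False; an empty clause results — contradiction.
Every branch closes, so no satisfying assignment exists.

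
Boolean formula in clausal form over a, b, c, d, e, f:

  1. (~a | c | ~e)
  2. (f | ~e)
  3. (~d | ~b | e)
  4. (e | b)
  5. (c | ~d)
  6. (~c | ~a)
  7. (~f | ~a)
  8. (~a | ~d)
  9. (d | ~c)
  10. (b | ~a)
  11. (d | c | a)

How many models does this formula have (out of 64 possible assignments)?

3

Satisfying assignments:
  a=0 b=0 c=1 d=1 e=1 f=1
  a=0 b=1 c=1 d=1 e=1 f=1
  a=1 b=1 c=0 d=0 e=0 f=0
Count: 3.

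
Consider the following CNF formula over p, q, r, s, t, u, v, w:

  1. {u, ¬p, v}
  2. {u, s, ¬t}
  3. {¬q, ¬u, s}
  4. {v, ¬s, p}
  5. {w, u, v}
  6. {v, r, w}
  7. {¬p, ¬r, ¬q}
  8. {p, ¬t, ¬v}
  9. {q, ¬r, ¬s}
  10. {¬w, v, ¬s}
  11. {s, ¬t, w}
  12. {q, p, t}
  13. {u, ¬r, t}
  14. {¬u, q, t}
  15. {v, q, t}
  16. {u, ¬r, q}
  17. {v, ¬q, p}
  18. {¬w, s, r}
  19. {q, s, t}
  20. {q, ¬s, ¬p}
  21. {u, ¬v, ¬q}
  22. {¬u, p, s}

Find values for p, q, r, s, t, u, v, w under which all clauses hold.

p=T, q=F, r=T, s=F, t=T, u=T, v=T, w=T

Check each clause:
  1. {¬p, v, u} — u is true.
  2. {u, ¬t, s} — u is true.
  3. {¬q, ¬u, s} — ¬q is true.
  4. {v, ¬s, p} — p is true.
  5. {w, v, u} — w is true.
  6. {r, w, v} — w is true.
  7. {¬q, ¬p, ¬r} — ¬q is true.
  8. {¬t, ¬v, p} — p is true.
  9. {q, ¬s, ¬r} — ¬s is true.
  10. {¬w, ¬s, v} — ¬s is true.
  11. {w, s, ¬t} — w is true.
  12. {t, p, q} — p is true.
  13. {¬r, u, t} — t is true.
  14. {¬u, q, t} — t is true.
  15. {t, v, q} — t is true.
  16. {¬r, q, u} — u is true.
  17. {v, ¬q, p} — p is true.
  18. {s, ¬w, r} — r is true.
  19. {s, q, t} — t is true.
  20. {q, ¬p, ¬s} — ¬s is true.
  21. {¬q, u, ¬v} — u is true.
  22. {¬u, s, p} — p is true.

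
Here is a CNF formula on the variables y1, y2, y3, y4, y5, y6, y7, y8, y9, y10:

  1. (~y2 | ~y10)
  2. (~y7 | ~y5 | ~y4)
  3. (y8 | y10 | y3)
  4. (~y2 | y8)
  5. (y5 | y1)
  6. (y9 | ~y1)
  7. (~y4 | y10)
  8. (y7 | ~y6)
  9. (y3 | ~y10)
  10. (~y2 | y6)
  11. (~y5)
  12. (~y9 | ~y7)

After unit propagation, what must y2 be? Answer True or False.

False

(~y5) stands alone — y5 = False.
(y1 | y5): since y5 = False, the clause reduces to (y1). y1 = True.
(y9 | ~y1): since y1 = True, the clause reduces to (y9). y9 = True.
(~y9 | ~y7): since y9 = True, the clause reduces to (~y7). y7 = False.
(~y6 | y7): since y7 = False, the clause reduces to (~y6). y6 = False.
(~y2 | y6) with y6 = False leaves only ~y2, so y2 = False.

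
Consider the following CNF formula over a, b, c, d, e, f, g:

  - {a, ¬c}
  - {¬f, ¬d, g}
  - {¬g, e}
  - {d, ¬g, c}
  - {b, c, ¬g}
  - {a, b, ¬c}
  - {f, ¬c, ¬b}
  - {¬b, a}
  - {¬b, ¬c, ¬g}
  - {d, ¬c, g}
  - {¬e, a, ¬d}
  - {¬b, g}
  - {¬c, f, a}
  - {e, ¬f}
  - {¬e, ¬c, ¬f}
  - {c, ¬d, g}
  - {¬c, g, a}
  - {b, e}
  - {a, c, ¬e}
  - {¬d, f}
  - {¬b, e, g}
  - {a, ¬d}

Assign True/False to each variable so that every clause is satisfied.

Pure literal: a appears only positively; assign a = True.
Set b = False and propagate.
  then e is forced to True.
Set c = False and propagate.
  then g is forced to False.
  then d is forced to False.
f is now unconstrained; take f = False.
Check each clause:
  1. {¬c, a} — a is true.
  2. {¬f, ¬d, g} — ¬f is true.
  3. {¬g, e} — ¬g is true.
  4. {¬g, d, c} — ¬g is true.
  5. {b, ¬g, c} — ¬g is true.
  6. {b, a, ¬c} — a is true.
  7. {¬c, ¬b, f} — ¬c is true.
  8. {¬b, a} — a is true.
  9. {¬b, ¬c, ¬g} — ¬g is true.
  10. {d, ¬c, g} — ¬c is true.
  11. {¬d, a, ¬e} — a is true.
  12. {¬b, g} — ¬b is true.
  13. {¬c, f, a} — a is true.
  14. {¬f, e} — ¬f is true.
  15. {¬f, ¬c, ¬e} — ¬f is true.
  16. {g, ¬d, c} — ¬d is true.
  17. {a, ¬c, g} — a is true.
  18. {e, b} — e is true.
  19. {a, c, ¬e} — a is true.
  20. {f, ¬d} — ¬d is true.
  21. {g, ¬b, e} — e is true.
  22. {a, ¬d} — a is true.

a=1, b=0, c=0, d=0, e=1, f=0, g=0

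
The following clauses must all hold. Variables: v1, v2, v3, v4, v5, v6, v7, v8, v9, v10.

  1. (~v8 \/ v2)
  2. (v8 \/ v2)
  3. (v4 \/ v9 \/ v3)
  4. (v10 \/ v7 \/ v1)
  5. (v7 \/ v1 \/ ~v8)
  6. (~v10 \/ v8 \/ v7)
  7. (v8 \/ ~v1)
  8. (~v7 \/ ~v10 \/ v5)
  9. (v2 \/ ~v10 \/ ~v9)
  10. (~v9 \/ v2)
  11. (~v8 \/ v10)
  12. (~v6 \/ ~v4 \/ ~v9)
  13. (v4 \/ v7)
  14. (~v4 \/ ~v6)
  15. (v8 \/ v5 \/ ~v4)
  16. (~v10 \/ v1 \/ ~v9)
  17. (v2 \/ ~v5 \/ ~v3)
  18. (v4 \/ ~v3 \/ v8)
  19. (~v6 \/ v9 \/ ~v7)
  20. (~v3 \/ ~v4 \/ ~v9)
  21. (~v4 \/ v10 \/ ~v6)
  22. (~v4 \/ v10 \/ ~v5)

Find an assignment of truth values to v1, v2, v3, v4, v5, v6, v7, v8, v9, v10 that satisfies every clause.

v1=True, v2=True, v3=False, v4=True, v5=False, v6=False, v7=False, v8=True, v9=False, v10=True

Check each clause:
  1. (v2 \/ ~v8) — v2 is true.
  2. (v8 \/ v2) — v8 is true.
  3. (v3 \/ v9 \/ v4) — v4 is true.
  4. (v7 \/ v10 \/ v1) — v1 is true.
  5. (v7 \/ v1 \/ ~v8) — v1 is true.
  6. (v8 \/ ~v10 \/ v7) — v8 is true.
  7. (v8 \/ ~v1) — v8 is true.
  8. (v5 \/ ~v7 \/ ~v10) — ~v7 is true.
  9. (~v10 \/ v2 \/ ~v9) — v2 is true.
  10. (~v9 \/ v2) — v2 is true.
  11. (~v8 \/ v10) — v10 is true.
  12. (~v4 \/ ~v6 \/ ~v9) — ~v6 is true.
  13. (v4 \/ v7) — v4 is true.
  14. (~v4 \/ ~v6) — ~v6 is true.
  15. (~v4 \/ v8 \/ v5) — v8 is true.
  16. (~v10 \/ v1 \/ ~v9) — v1 is true.
  17. (~v3 \/ ~v5 \/ v2) — v2 is true.
  18. (~v3 \/ v8 \/ v4) — v8 is true.
  19. (v9 \/ ~v6 \/ ~v7) — ~v6 is true.
  20. (~v4 \/ ~v9 \/ ~v3) — ~v3 is true.
  21. (~v4 \/ v10 \/ ~v6) — v10 is true.
  22. (~v5 \/ ~v4 \/ v10) — v10 is true.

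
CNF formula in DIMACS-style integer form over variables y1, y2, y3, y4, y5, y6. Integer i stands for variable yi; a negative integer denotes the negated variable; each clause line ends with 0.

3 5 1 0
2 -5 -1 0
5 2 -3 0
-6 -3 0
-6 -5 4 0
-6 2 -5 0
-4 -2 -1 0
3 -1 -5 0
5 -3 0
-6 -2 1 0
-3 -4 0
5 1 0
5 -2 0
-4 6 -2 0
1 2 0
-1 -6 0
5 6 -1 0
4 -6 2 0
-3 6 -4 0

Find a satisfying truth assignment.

Branch on y1: take y1 = True.
  then y6 is forced to False.
  then y5 is forced to True.
  then y2 is forced to True.
  then y4 is forced to False.
  then y3 is forced to True.

y1=T, y2=T, y3=T, y4=F, y5=T, y6=F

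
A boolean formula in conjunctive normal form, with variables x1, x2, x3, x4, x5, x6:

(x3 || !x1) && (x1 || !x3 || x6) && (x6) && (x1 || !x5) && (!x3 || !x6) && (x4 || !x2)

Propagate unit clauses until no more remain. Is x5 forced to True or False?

False

(x6) stands alone — x6 = True.
(!x3 || !x6): since x6 = True, the clause reduces to (!x3). x3 = False.
(!x1 || x3): since x3 = False, the clause reduces to (!x1). x1 = False.
(!x5 || x1) with x1 = False leaves only !x5, so x5 = False.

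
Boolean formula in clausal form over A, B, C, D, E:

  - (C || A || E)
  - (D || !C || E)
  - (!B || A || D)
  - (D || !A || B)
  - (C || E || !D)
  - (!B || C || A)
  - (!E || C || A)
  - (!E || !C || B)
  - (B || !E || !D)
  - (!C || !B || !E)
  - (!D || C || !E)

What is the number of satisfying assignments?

Satisfying assignments:
  A=0 B=0 C=1 D=1 E=0
  A=0 B=1 C=1 D=1 E=0
  A=1 B=0 C=1 D=1 E=0
  A=1 B=1 C=0 D=0 E=0
  A=1 B=1 C=0 D=0 E=1
  A=1 B=1 C=1 D=1 E=0
Count: 6.

6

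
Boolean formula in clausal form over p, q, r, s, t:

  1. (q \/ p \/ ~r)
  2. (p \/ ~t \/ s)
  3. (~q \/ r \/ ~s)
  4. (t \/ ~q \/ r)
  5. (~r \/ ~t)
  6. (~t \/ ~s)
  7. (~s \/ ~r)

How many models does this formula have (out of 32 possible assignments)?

Case analysis on r and s:
  r=T, s=T: a clause becomes empty — 0.
  r=T, s=F: remaining (p,q,t) ∈ {(F,T,F); (T,F,F); (T,T,F)} — 3.
  r=F, s=T: remaining (p,q,t) ∈ {(F,F,F); (T,F,F)} — 2.
  r=F, s=F: remaining (p,q,t) ∈ {(F,F,F); (T,F,F); (T,F,T); (T,T,T)} — 4.
Total: 0 + 3 + 2 + 4 = 9.

9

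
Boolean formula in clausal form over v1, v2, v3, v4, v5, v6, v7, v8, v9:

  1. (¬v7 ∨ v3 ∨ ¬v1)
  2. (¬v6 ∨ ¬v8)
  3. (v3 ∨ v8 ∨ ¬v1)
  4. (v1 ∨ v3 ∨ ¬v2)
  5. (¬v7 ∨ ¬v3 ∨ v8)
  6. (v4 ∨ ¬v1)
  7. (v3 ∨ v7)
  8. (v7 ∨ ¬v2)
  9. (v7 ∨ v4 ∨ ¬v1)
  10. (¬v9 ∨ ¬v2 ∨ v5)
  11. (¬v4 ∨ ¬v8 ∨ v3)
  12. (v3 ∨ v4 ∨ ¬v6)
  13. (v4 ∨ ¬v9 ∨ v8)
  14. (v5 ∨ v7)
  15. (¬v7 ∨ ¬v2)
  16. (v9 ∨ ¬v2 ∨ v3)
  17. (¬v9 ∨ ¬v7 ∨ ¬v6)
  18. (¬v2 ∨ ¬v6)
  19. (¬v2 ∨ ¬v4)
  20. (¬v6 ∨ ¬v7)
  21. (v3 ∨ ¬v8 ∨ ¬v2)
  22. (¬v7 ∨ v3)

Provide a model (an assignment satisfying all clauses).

v2 occurs only negated in the remaining clauses — set v2 = False.
Pure literal: v5 appears only positively; assign v5 = True.
Set v1 = False and propagate.
Try v3 = True.
Branch on v4: take v4 = True.
The remaining clauses are satisfied by v6 = True, v7 = False, v8 = False, v9 = True.
Every clause has at least one true literal under this assignment.

v1=F  v2=F  v3=T  v4=T  v5=T  v6=T  v7=F  v8=F  v9=T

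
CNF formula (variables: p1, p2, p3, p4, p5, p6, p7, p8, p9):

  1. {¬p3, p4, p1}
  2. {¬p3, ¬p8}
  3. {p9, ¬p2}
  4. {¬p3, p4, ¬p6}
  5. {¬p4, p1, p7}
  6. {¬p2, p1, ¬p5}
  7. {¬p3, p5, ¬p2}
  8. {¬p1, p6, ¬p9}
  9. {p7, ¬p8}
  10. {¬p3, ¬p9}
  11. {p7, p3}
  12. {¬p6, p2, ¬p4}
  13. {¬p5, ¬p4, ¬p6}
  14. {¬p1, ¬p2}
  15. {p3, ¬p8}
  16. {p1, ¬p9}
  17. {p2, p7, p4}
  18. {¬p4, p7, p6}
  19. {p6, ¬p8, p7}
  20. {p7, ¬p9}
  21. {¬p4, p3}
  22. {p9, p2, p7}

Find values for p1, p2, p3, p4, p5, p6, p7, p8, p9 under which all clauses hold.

p1 = T  p2 = F  p3 = F  p4 = F  p5 = F  p6 = T  p7 = T  p8 = F  p9 = T

Pure literal: p7 appears only positively; assign p7 = True.
p8 occurs only negated in the remaining clauses — set p8 = False.
Try p1 = True.
  then p2 is forced to False.
The remaining clauses are satisfied by p3 = False, p4 = False, p5 = False, p6 = True, p9 = True.
Every clause has at least one true literal under this assignment.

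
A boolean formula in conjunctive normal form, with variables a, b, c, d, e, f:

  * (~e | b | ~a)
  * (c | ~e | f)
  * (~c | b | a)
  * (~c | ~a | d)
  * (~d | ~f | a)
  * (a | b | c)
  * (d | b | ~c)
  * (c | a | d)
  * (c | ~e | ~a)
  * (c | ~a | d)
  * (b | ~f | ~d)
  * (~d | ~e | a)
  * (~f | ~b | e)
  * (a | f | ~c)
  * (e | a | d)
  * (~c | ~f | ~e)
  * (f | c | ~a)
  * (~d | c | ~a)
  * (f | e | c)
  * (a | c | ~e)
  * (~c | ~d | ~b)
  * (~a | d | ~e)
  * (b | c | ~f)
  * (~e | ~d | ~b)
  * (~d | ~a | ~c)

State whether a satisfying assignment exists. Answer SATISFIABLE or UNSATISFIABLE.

UNSATISFIABLE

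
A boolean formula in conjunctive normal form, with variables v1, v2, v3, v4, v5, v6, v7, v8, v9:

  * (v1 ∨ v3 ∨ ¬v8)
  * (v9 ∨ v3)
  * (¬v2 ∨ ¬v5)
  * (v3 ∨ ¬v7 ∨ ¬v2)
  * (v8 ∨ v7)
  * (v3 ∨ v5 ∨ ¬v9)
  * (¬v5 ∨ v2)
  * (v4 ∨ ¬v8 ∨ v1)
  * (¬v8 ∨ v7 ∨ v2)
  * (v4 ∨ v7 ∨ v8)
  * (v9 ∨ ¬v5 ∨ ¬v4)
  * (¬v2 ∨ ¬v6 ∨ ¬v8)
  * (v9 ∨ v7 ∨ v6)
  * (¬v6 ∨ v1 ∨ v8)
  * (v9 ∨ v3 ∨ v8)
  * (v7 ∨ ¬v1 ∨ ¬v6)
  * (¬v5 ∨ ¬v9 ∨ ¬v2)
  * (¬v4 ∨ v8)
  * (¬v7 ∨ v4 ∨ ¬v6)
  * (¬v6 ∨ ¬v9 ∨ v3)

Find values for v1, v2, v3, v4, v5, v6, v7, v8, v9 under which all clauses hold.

v1=False, v2=False, v3=True, v4=True, v5=False, v6=False, v7=True, v8=True, v9=True

Pure literal: v3 appears only positively; assign v3 = True.
Branch on v1: take v1 = False.
Branch on v2: take v2 = False.
  then v5 is forced to False.
Try v4 = True.
  then v8 is forced to True.
  then v7 is forced to True.
v6, v9 are now unconstrained; take v6 = False, v9 = True.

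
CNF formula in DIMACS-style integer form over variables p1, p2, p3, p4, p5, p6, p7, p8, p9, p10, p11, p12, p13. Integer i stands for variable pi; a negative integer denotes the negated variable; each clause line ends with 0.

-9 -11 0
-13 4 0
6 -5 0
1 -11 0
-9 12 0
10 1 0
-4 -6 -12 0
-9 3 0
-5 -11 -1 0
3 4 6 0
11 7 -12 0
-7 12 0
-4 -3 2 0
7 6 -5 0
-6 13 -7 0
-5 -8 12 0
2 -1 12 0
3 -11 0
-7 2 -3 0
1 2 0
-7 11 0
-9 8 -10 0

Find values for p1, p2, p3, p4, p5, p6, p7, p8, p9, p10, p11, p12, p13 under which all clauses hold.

p1=T, p2=F, p3=T, p4=F, p5=F, p6=T, p7=F, p8=T, p9=F, p10=F, p11=T, p12=T, p13=F

p5 occurs only negated in the remaining clauses — set p5 = False.
Pure literal: p9 appears only negated; assign p9 = False.
Set p1 = True and propagate.
Try p2 = False.
  then p12 is forced to True.
Try p3 = True.
  then p4 is forced to False.
  then p13 is forced to False.
  then p7 is forced to False.
  then p11 is forced to True.
p6, p8, p10 are now unconstrained; take p6 = True, p8 = True, p10 = False.
Every clause has at least one true literal under this assignment.
Check each clause:
  1. {¬p11, ¬p9} — ¬p9 is true.
  2. {p4, ¬p13} — ¬p13 is true.
  3. {¬p5, p6} — ¬p5 is true.
  4. {p1, ¬p11} — p1 is true.
  5. {p12, ¬p9} — p12 is true.
  6. {p10, p1} — p1 is true.
  7. {¬p4, ¬p6, ¬p12} — ¬p4 is true.
  8. {p3, ¬p9} — p3 is true.
  9. {¬p11, ¬p5, ¬p1} — ¬p5 is true.
  10. {p4, p3, p6} — p3 is true.
  11. {p11, ¬p12, p7} — p11 is true.
  12. {p12, ¬p7} — ¬p7 is true.
  13. {¬p4, ¬p3, p2} — ¬p4 is true.
  14. {p7, ¬p5, p6} — ¬p5 is true.
  15. {p13, ¬p7, ¬p6} — ¬p7 is true.
  16. {p12, ¬p8, ¬p5} — ¬p5 is true.
  17. {¬p1, p2, p12} — p12 is true.
  18. {p3, ¬p11} — p3 is true.
  19. {¬p3, ¬p7, p2} — ¬p7 is true.
  20. {p1, p2} — p1 is true.
  21. {¬p7, p11} — ¬p7 is true.
  22. {p8, ¬p9, ¬p10} — p8 is true.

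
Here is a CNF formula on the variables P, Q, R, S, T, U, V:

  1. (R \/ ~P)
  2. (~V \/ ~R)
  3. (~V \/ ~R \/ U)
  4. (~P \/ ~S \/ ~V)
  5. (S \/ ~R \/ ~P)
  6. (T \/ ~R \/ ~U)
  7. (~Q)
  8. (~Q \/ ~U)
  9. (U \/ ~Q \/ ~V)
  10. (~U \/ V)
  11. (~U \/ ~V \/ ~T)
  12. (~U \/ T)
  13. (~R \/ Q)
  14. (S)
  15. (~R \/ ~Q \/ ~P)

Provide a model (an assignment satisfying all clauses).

P = F, Q = F, R = F, S = T, T = F, U = F, V = T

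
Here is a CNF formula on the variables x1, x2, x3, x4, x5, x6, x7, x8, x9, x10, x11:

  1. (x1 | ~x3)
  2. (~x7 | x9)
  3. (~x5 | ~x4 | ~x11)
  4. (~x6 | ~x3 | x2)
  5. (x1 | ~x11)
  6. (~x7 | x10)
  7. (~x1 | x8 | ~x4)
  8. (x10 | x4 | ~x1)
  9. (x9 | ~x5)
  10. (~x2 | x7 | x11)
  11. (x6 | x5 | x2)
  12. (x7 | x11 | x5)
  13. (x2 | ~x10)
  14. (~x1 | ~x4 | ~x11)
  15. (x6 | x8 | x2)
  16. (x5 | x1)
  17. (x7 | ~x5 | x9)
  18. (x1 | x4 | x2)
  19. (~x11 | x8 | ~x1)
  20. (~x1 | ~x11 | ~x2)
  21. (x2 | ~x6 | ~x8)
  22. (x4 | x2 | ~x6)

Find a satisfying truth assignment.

x1 = 1, x2 = 1, x3 = 0, x4 = 0, x5 = 0, x6 = 1, x7 = 1, x8 = 1, x9 = 1, x10 = 1, x11 = 0

Pure literal: x3 appears only negated; assign x3 = False.
x9 occurs only positively in the remaining clauses — set x9 = True.
Set x1 = True and propagate.
The remaining clauses are satisfied by x2 = True, x4 = False, x5 = False, x6 = True, x7 = True, x8 = True, x10 = True, x11 = False.
Check each clause:
  1. (x1 | ~x3) — x1 is true.
  2. (~x7 | x9) — x9 is true.
  3. (~x11 | ~x4 | ~x5) — ~x5 is true.
  4. (~x3 | ~x6 | x2) — x2 is true.
  5. (x1 | ~x11) — x1 is true.
  6. (x10 | ~x7) — x10 is true.
  7. (~x4 | ~x1 | x8) — x8 is true.
  8. (x10 | ~x1 | x4) — x10 is true.
  9. (~x5 | x9) — x9 is true.
  10. (x11 | x7 | ~x2) — x7 is true.
  11. (x6 | x5 | x2) — x2 is true.
  12. (x7 | x5 | x11) — x7 is true.
  13. (x2 | ~x10) — x2 is true.
  14. (~x4 | ~x1 | ~x11) — ~x4 is true.
  15. (x6 | x2 | x8) — x8 is true.
  16. (x1 | x5) — x1 is true.
  17. (~x5 | x9 | x7) — x9 is true.
  18. (x4 | x2 | x1) — x1 is true.
  19. (x8 | ~x11 | ~x1) — x8 is true.
  20. (~x2 | ~x11 | ~x1) — ~x11 is true.
  21. (~x6 | ~x8 | x2) — x2 is true.
  22. (x2 | ~x6 | x4) — x2 is true.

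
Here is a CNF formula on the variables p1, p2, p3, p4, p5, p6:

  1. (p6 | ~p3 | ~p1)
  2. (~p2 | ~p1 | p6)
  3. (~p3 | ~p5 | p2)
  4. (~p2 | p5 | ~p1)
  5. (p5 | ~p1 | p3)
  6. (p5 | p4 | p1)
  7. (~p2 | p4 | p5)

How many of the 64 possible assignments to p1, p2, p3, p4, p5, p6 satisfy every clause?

Split on p1, then p5.
  p1=T, p5=T: p4 free; 4 ways for (p2,p3,p6) × 2^1 = 8.
  p1=T, p5=F: remaining (p2,p3,p4,p6) ∈ {(F,T,F,T); (F,T,T,T)} — 2.
  p1=F, p5=T: p4, p6 free; 3 ways for (p2,p3) × 2^2 = 12.
  p1=F, p5=F: forces p4=T; p2, p3, p6 free → 2^3 = 8.
Total: 8 + 2 + 12 + 8 = 30.

30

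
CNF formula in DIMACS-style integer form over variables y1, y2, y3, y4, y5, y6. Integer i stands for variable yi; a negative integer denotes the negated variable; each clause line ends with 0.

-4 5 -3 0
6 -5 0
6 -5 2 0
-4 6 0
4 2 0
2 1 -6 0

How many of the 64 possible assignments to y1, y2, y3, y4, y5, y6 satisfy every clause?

21

Split on y6, then y2.
  y6=1, y2=1: y1 free; 7 ways for (y3,y4,y5) × 2^1 = 14.
  y6=1, y2=0: remaining (y1,y3,y4,y5) ∈ {(1,0,1,0); (1,0,1,1); (1,1,1,1)} — 3.
  y6=0, y2=1: remaining (y1,y3,y4,y5) ∈ {(0,0,0,0); (0,1,0,0); (1,0,0,0); (1,1,0,0)} — 4.
  y6=0, y2=0: a clause becomes empty — 0.
Total: 14 + 3 + 4 + 0 = 21.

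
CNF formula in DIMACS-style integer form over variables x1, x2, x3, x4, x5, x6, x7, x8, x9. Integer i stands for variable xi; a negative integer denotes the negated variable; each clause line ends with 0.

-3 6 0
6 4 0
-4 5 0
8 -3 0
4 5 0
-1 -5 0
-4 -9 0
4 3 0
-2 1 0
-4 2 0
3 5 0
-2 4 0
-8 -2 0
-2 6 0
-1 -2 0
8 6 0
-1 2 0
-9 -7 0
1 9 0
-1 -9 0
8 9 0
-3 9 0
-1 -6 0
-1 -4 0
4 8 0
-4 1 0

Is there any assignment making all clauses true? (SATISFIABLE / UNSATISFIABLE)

SATISFIABLE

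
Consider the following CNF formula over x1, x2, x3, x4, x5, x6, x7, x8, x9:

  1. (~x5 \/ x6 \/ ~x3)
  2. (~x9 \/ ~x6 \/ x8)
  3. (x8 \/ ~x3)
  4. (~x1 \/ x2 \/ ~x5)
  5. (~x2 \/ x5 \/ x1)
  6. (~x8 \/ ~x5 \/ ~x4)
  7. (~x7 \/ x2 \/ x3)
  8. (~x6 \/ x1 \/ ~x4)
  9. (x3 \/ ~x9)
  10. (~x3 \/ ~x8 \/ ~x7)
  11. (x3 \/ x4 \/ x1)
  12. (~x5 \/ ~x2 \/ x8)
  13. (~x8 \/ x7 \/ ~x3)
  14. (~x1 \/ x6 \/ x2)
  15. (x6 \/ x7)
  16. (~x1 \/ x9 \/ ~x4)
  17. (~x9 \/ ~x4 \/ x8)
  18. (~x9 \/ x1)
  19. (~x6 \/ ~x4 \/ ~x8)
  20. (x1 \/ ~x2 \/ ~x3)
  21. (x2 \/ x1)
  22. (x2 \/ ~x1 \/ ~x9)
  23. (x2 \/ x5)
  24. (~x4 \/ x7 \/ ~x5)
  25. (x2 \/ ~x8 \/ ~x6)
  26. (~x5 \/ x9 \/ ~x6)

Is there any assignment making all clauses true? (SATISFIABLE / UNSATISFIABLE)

Set x1 = True and propagate.
Branch on x2: take x2 = True.
The remaining clauses are satisfied by x3 = False, x4 = False, x5 = False, x6 = False, x7 = True, x8 = False, x9 = False.
Every clause has at least one true literal under this assignment.
So x1=True, x2=True, x3=False, x4=False, x5=False, x6=False, x7=True, x8=False, x9=False is a satisfying assignment.

SATISFIABLE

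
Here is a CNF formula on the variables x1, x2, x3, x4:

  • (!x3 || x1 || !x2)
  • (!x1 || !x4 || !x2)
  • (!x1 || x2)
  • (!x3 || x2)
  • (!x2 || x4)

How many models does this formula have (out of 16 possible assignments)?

3

The models are:
  x1=F x2=F x3=F x4=F
  x1=F x2=F x3=F x4=T
  x1=F x2=T x3=F x4=T
That's 3 in total.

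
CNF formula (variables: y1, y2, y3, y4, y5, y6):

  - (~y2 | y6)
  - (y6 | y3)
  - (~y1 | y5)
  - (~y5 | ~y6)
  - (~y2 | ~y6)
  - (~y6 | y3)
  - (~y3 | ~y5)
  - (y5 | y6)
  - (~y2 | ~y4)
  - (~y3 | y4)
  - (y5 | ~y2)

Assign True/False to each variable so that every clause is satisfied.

y1=0, y2=0, y3=1, y4=1, y5=0, y6=1

Check each clause:
  1. (y6 | ~y2) — ~y2 is true.
  2. (y3 | y6) — y3 is true.
  3. (y5 | ~y1) — ~y1 is true.
  4. (~y5 | ~y6) — ~y5 is true.
  5. (~y6 | ~y2) — ~y2 is true.
  6. (y3 | ~y6) — y3 is true.
  7. (~y5 | ~y3) — ~y5 is true.
  8. (y5 | y6) — y6 is true.
  9. (~y2 | ~y4) — ~y2 is true.
  10. (~y3 | y4) — y4 is true.
  11. (y5 | ~y2) — ~y2 is true.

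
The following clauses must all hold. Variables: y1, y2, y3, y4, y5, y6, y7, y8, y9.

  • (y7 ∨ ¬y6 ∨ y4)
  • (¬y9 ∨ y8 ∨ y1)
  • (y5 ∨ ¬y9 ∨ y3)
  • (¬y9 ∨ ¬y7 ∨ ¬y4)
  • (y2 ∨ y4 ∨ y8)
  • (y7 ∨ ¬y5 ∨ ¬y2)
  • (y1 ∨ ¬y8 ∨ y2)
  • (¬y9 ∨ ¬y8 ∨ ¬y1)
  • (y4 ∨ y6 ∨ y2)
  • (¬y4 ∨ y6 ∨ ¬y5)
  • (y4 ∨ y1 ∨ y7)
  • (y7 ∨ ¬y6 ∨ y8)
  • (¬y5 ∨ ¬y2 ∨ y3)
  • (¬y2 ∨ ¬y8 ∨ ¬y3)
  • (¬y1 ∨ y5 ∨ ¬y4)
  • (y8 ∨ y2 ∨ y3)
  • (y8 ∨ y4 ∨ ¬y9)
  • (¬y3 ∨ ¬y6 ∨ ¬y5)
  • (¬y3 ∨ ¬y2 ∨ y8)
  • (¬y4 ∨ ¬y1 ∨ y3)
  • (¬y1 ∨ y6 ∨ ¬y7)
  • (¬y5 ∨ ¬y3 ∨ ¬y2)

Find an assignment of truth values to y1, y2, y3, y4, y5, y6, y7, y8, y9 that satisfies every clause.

y1=True  y2=True  y3=False  y4=False  y5=False  y6=False  y7=False  y8=False  y9=False

y9 occurs only negated in the remaining clauses — set y9 = False.
Branch on y1: take y1 = True.
Try y2 = True.
The remaining clauses are satisfied by y3 = False, y4 = False, y5 = False, y6 = False, y7 = False, y8 = False.
Check each clause:
  1. (y7 ∨ ¬y6 ∨ y4) — ¬y6 is true.
  2. (y8 ∨ y1 ∨ ¬y9) — y1 is true.
  3. (¬y9 ∨ y3 ∨ y5) — ¬y9 is true.
  4. (¬y9 ∨ ¬y4 ∨ ¬y7) — ¬y7 is true.
  5. (y2 ∨ y8 ∨ y4) — y2 is true.
  6. (y7 ∨ ¬y2 ∨ ¬y5) — ¬y5 is true.
  7. (y1 ∨ ¬y8 ∨ y2) — ¬y8 is true.
  8. (¬y1 ∨ ¬y8 ∨ ¬y9) — ¬y8 is true.
  9. (y4 ∨ y6 ∨ y2) — y2 is true.
  10. (¬y5 ∨ ¬y4 ∨ y6) — ¬y5 is true.
  11. (y7 ∨ y4 ∨ y1) — y1 is true.
  12. (¬y6 ∨ y7 ∨ y8) — ¬y6 is true.
  13. (¬y5 ∨ y3 ∨ ¬y2) — ¬y5 is true.
  14. (¬y3 ∨ ¬y8 ∨ ¬y2) — ¬y8 is true.
  15. (y5 ∨ ¬y1 ∨ ¬y4) — ¬y4 is true.
  16. (y8 ∨ y2 ∨ y3) — y2 is true.
  17. (y8 ∨ ¬y9 ∨ y4) — ¬y9 is true.
  18. (¬y5 ∨ ¬y3 ∨ ¬y6) — ¬y6 is true.
  19. (y8 ∨ ¬y3 ∨ ¬y2) — ¬y3 is true.
  20. (¬y4 ∨ ¬y1 ∨ y3) — ¬y4 is true.
  21. (¬y1 ∨ ¬y7 ∨ y6) — ¬y7 is true.
  22. (¬y3 ∨ ¬y2 ∨ ¬y5) — ¬y5 is true.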